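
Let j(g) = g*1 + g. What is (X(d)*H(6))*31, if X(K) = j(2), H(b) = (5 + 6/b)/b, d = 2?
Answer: 124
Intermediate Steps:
H(b) = (5 + 6/b)/b
j(g) = 2*g (j(g) = g + g = 2*g)
X(K) = 4 (X(K) = 2*2 = 4)
(X(d)*H(6))*31 = (4*((6 + 5*6)/6²))*31 = (4*((6 + 30)/36))*31 = (4*((1/36)*36))*31 = (4*1)*31 = 4*31 = 124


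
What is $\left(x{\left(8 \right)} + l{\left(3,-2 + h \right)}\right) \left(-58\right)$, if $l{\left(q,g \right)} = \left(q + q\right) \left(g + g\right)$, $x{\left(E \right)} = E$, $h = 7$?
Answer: $-3944$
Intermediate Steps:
$l{\left(q,g \right)} = 4 g q$ ($l{\left(q,g \right)} = 2 q 2 g = 4 g q$)
$\left(x{\left(8 \right)} + l{\left(3,-2 + h \right)}\right) \left(-58\right) = \left(8 + 4 \left(-2 + 7\right) 3\right) \left(-58\right) = \left(8 + 4 \cdot 5 \cdot 3\right) \left(-58\right) = \left(8 + 60\right) \left(-58\right) = 68 \left(-58\right) = -3944$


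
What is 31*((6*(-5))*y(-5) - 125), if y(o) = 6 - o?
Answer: -14105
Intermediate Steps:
31*((6*(-5))*y(-5) - 125) = 31*((6*(-5))*(6 - 1*(-5)) - 125) = 31*(-30*(6 + 5) - 125) = 31*(-30*11 - 125) = 31*(-330 - 125) = 31*(-455) = -14105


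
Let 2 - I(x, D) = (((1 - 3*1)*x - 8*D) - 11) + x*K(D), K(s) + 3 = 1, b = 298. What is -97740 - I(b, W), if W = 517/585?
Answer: -57886961/585 ≈ -98952.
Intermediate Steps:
K(s) = -2 (K(s) = -3 + 1 = -2)
W = 517/585 (W = 517*(1/585) = 517/585 ≈ 0.88376)
I(x, D) = 13 + 4*x + 8*D (I(x, D) = 2 - ((((1 - 3*1)*x - 8*D) - 11) + x*(-2)) = 2 - ((((1 - 3)*x - 8*D) - 11) - 2*x) = 2 - (((-2*x - 8*D) - 11) - 2*x) = 2 - (((-8*D - 2*x) - 11) - 2*x) = 2 - ((-11 - 8*D - 2*x) - 2*x) = 2 - (-11 - 8*D - 4*x) = 2 + (11 + 4*x + 8*D) = 13 + 4*x + 8*D)
-97740 - I(b, W) = -97740 - (13 + 4*298 + 8*(517/585)) = -97740 - (13 + 1192 + 4136/585) = -97740 - 1*709061/585 = -97740 - 709061/585 = -57886961/585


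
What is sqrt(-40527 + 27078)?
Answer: I*sqrt(13449) ≈ 115.97*I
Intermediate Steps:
sqrt(-40527 + 27078) = sqrt(-13449) = I*sqrt(13449)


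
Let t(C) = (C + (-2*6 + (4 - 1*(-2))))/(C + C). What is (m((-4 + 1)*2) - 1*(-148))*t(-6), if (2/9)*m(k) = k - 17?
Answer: 89/2 ≈ 44.500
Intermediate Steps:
m(k) = -153/2 + 9*k/2 (m(k) = 9*(k - 17)/2 = 9*(-17 + k)/2 = -153/2 + 9*k/2)
t(C) = (-6 + C)/(2*C) (t(C) = (C + (-12 + (4 + 2)))/((2*C)) = (C + (-12 + 6))*(1/(2*C)) = (C - 6)*(1/(2*C)) = (-6 + C)*(1/(2*C)) = (-6 + C)/(2*C))
(m((-4 + 1)*2) - 1*(-148))*t(-6) = ((-153/2 + 9*((-4 + 1)*2)/2) - 1*(-148))*((½)*(-6 - 6)/(-6)) = ((-153/2 + 9*(-3*2)/2) + 148)*((½)*(-⅙)*(-12)) = ((-153/2 + (9/2)*(-6)) + 148)*1 = ((-153/2 - 27) + 148)*1 = (-207/2 + 148)*1 = (89/2)*1 = 89/2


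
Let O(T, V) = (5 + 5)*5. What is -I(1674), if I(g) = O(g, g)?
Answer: -50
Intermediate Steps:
O(T, V) = 50 (O(T, V) = 10*5 = 50)
I(g) = 50
-I(1674) = -1*50 = -50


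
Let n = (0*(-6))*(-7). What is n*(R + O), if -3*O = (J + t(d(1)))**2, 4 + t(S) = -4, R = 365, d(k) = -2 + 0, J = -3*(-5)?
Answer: 0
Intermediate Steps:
n = 0 (n = 0*(-7) = 0)
J = 15
d(k) = -2
t(S) = -8 (t(S) = -4 - 4 = -8)
O = -49/3 (O = -(15 - 8)**2/3 = -1/3*7**2 = -1/3*49 = -49/3 ≈ -16.333)
n*(R + O) = 0*(365 - 49/3) = 0*(1046/3) = 0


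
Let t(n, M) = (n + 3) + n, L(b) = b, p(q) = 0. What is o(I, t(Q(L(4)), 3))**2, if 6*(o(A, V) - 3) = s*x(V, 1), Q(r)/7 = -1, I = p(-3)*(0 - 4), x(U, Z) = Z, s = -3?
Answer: 25/4 ≈ 6.2500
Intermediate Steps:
I = 0 (I = 0*(0 - 4) = 0*(-4) = 0)
Q(r) = -7 (Q(r) = 7*(-1) = -7)
t(n, M) = 3 + 2*n (t(n, M) = (3 + n) + n = 3 + 2*n)
o(A, V) = 5/2 (o(A, V) = 3 + (-3*1)/6 = 3 + (1/6)*(-3) = 3 - 1/2 = 5/2)
o(I, t(Q(L(4)), 3))**2 = (5/2)**2 = 25/4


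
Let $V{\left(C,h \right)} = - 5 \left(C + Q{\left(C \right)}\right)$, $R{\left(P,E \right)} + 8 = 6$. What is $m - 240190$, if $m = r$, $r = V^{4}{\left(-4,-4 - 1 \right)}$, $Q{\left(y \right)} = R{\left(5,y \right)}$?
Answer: $569810$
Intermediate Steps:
$R{\left(P,E \right)} = -2$ ($R{\left(P,E \right)} = -8 + 6 = -2$)
$Q{\left(y \right)} = -2$
$V{\left(C,h \right)} = 10 - 5 C$ ($V{\left(C,h \right)} = - 5 \left(C - 2\right) = - 5 \left(-2 + C\right) = 10 - 5 C$)
$r = 810000$ ($r = \left(10 - -20\right)^{4} = \left(10 + 20\right)^{4} = 30^{4} = 810000$)
$m = 810000$
$m - 240190 = 810000 - 240190 = 569810$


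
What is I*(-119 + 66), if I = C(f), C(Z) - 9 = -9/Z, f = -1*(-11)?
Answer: -4770/11 ≈ -433.64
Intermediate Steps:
f = 11
C(Z) = 9 - 9/Z
I = 90/11 (I = 9 - 9/11 = 90/11 ≈ 8.1818)
I*(-119 + 66) = 90*(-119 + 66)/11 = (90/11)*(-53) = -4770/11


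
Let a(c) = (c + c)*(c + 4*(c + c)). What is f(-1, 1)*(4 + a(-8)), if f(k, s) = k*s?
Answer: -1156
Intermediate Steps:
a(c) = 18*c² (a(c) = (2*c)*(c + 4*(2*c)) = (2*c)*(c + 8*c) = (2*c)*(9*c) = 18*c²)
f(-1, 1)*(4 + a(-8)) = (-1*1)*(4 + 18*(-8)²) = -(4 + 18*64) = -(4 + 1152) = -1*1156 = -1156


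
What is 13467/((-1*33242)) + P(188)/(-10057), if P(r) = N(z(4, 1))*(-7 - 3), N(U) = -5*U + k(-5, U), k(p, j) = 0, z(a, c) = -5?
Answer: -127127119/334314794 ≈ -0.38026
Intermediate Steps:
N(U) = -5*U (N(U) = -5*U + 0 = -5*U)
P(r) = -250 (P(r) = (-5*(-5))*(-7 - 3) = 25*(-10) = -250)
13467/((-1*33242)) + P(188)/(-10057) = 13467/((-1*33242)) - 250/(-10057) = 13467/(-33242) - 250*(-1/10057) = 13467*(-1/33242) + 250/10057 = -13467/33242 + 250/10057 = -127127119/334314794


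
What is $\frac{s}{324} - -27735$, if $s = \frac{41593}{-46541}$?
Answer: $\frac{418223900147}{15079284} \approx 27735.0$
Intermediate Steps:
$s = - \frac{41593}{46541}$ ($s = 41593 \left(- \frac{1}{46541}\right) = - \frac{41593}{46541} \approx -0.89369$)
$\frac{s}{324} - -27735 = - \frac{41593}{46541 \cdot 324} - -27735 = \left(- \frac{41593}{46541}\right) \frac{1}{324} + 27735 = - \frac{41593}{15079284} + 27735 = \frac{418223900147}{15079284}$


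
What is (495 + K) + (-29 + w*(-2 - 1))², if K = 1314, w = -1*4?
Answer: 2098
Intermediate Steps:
w = -4
(495 + K) + (-29 + w*(-2 - 1))² = (495 + 1314) + (-29 - 4*(-2 - 1))² = 1809 + (-29 - 4*(-3))² = 1809 + (-29 + 12)² = 1809 + (-17)² = 1809 + 289 = 2098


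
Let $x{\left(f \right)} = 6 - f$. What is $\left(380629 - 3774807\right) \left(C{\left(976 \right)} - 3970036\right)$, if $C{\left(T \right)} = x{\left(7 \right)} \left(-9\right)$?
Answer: $13474978302806$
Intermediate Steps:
$C{\left(T \right)} = 9$ ($C{\left(T \right)} = \left(6 - 7\right) \left(-9\right) = \left(-1\right) \left(-9\right) = 9$)
$\left(380629 - 3774807\right) \left(C{\left(976 \right)} - 3970036\right) = \left(380629 - 3774807\right) \left(9 - 3970036\right) = \left(-3394178\right) \left(-3970027\right) = 13474978302806$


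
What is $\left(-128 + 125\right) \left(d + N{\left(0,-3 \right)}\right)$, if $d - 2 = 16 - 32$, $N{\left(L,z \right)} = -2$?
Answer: $48$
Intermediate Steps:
$d = -14$ ($d = 2 + \left(16 - 32\right) = 2 - 16 = -14$)
$\left(-128 + 125\right) \left(d + N{\left(0,-3 \right)}\right) = \left(-128 + 125\right) \left(-14 - 2\right) = \left(-3\right) \left(-16\right) = 48$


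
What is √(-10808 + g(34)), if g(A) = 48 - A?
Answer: I*√10794 ≈ 103.89*I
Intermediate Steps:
√(-10808 + g(34)) = √(-10808 + (48 - 1*34)) = √(-10808 + (48 - 34)) = √(-10808 + 14) = √(-10794) = I*√10794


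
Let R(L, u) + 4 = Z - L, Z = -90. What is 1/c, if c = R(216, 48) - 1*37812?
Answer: -1/38122 ≈ -2.6232e-5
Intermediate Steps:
R(L, u) = -94 - L (R(L, u) = -4 + (-90 - L) = -94 - L)
c = -38122 (c = (-94 - 1*216) - 1*37812 = (-94 - 216) - 37812 = -310 - 37812 = -38122)
1/c = 1/(-38122) = -1/38122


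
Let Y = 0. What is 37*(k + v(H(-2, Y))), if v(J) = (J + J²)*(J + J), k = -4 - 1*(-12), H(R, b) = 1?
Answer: 444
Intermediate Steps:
k = 8 (k = -4 + 12 = 8)
v(J) = 2*J*(J + J²) (v(J) = (J + J²)*(2*J) = 2*J*(J + J²))
37*(k + v(H(-2, Y))) = 37*(8 + 2*1²*(1 + 1)) = 37*(8 + 2*1*2) = 37*(8 + 4) = 37*12 = 444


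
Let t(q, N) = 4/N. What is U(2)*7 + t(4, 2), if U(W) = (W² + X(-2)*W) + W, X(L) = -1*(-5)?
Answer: 114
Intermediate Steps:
X(L) = 5
U(W) = W² + 6*W (U(W) = (W² + 5*W) + W = W² + 6*W)
U(2)*7 + t(4, 2) = (2*(6 + 2))*7 + 4/2 = (2*8)*7 + 4*(½) = 16*7 + 2 = 112 + 2 = 114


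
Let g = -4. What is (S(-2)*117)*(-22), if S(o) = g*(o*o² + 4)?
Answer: -41184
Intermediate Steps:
S(o) = -16 - 4*o³ (S(o) = -4*(o*o² + 4) = -4*(o³ + 4) = -4*(4 + o³) = -16 - 4*o³)
(S(-2)*117)*(-22) = ((-16 - 4*(-2)³)*117)*(-22) = ((-16 - 4*(-8))*117)*(-22) = ((-16 + 32)*117)*(-22) = (16*117)*(-22) = 1872*(-22) = -41184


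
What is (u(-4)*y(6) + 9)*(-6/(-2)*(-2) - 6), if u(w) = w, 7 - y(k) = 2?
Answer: 132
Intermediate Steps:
y(k) = 5 (y(k) = 7 - 1*2 = 7 - 2 = 5)
(u(-4)*y(6) + 9)*(-6/(-2)*(-2) - 6) = (-4*5 + 9)*(-6/(-2)*(-2) - 6) = (-20 + 9)*(-6*(-½)*(-2) - 6) = -11*(3*(-2) - 6) = -11*(-6 - 6) = -11*(-12) = 132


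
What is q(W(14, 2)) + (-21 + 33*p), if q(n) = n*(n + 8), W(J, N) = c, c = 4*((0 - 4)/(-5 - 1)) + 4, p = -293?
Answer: -86330/9 ≈ -9592.2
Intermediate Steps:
c = 20/3 (c = 4*(-4/(-6)) + 4 = 4*(-4*(-⅙)) + 4 = 4*(⅔) + 4 = 8/3 + 4 = 20/3 ≈ 6.6667)
W(J, N) = 20/3
q(n) = n*(8 + n)
q(W(14, 2)) + (-21 + 33*p) = 20*(8 + 20/3)/3 + (-21 + 33*(-293)) = (20/3)*(44/3) + (-21 - 9669) = 880/9 - 9690 = -86330/9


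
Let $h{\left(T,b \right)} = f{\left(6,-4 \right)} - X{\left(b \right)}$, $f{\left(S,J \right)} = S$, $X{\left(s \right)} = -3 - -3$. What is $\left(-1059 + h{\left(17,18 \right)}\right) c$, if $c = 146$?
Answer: $-153738$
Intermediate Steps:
$X{\left(s \right)} = 0$ ($X{\left(s \right)} = -3 + 3 = 0$)
$h{\left(T,b \right)} = 6$ ($h{\left(T,b \right)} = 6 - 0 = 6 + 0 = 6$)
$\left(-1059 + h{\left(17,18 \right)}\right) c = \left(-1059 + 6\right) 146 = \left(-1053\right) 146 = -153738$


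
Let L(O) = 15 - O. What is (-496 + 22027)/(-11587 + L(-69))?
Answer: -21531/11503 ≈ -1.8718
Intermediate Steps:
(-496 + 22027)/(-11587 + L(-69)) = (-496 + 22027)/(-11587 + (15 - 1*(-69))) = 21531/(-11587 + (15 + 69)) = 21531/(-11587 + 84) = 21531/(-11503) = 21531*(-1/11503) = -21531/11503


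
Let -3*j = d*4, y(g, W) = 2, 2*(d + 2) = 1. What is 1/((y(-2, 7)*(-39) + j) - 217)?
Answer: -1/293 ≈ -0.0034130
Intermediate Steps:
d = -3/2 (d = -2 + (½)*1 = -2 + ½ = -3/2 ≈ -1.5000)
j = 2 (j = -(-1)*4/2 = -⅓*(-6) = 2)
1/((y(-2, 7)*(-39) + j) - 217) = 1/((2*(-39) + 2) - 217) = 1/((-78 + 2) - 217) = 1/(-76 - 217) = 1/(-293) = -1/293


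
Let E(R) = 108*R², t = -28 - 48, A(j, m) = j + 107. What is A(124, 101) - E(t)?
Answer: -623577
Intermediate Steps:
A(j, m) = 107 + j
t = -76
A(124, 101) - E(t) = (107 + 124) - 108*(-76)² = 231 - 108*5776 = 231 - 1*623808 = 231 - 623808 = -623577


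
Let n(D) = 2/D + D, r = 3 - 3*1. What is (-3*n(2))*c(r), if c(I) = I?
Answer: 0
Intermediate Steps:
r = 0 (r = 3 - 3 = 0)
n(D) = D + 2/D
(-3*n(2))*c(r) = -3*(2 + 2/2)*0 = -3*(2 + 2*(1/2))*0 = -3*(2 + 1)*0 = -3*3*0 = -9*0 = 0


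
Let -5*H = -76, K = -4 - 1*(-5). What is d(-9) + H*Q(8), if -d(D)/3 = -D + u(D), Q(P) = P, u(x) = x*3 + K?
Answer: 863/5 ≈ 172.60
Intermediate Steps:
K = 1 (K = -4 + 5 = 1)
u(x) = 1 + 3*x (u(x) = x*3 + 1 = 3*x + 1 = 1 + 3*x)
H = 76/5 (H = -⅕*(-76) = 76/5 ≈ 15.200)
d(D) = -3 - 6*D (d(D) = -3*(-D + (1 + 3*D)) = -3*(1 + 2*D) = -3 - 6*D)
d(-9) + H*Q(8) = (-3 - 6*(-9)) + (76/5)*8 = (-3 + 54) + 608/5 = 51 + 608/5 = 863/5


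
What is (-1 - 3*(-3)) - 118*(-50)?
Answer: 5908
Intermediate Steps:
(-1 - 3*(-3)) - 118*(-50) = (-1 + 9) + 5900 = 8 + 5900 = 5908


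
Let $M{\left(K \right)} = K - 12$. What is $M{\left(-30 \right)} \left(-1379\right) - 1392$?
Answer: $56526$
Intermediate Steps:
$M{\left(K \right)} = -12 + K$ ($M{\left(K \right)} = K - 12 = -12 + K$)
$M{\left(-30 \right)} \left(-1379\right) - 1392 = \left(-12 - 30\right) \left(-1379\right) - 1392 = \left(-42\right) \left(-1379\right) - 1392 = 57918 - 1392 = 56526$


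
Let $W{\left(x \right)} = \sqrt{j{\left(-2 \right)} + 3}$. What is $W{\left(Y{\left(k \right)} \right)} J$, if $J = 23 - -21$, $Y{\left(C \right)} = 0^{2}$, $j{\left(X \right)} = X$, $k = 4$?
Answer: $44$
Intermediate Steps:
$Y{\left(C \right)} = 0$
$J = 44$ ($J = 23 + 21 = 44$)
$W{\left(x \right)} = 1$ ($W{\left(x \right)} = \sqrt{-2 + 3} = \sqrt{1} = 1$)
$W{\left(Y{\left(k \right)} \right)} J = 1 \cdot 44 = 44$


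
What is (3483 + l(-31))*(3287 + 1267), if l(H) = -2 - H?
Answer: 15993648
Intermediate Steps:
(3483 + l(-31))*(3287 + 1267) = (3483 + (-2 - 1*(-31)))*(3287 + 1267) = (3483 + (-2 + 31))*4554 = (3483 + 29)*4554 = 3512*4554 = 15993648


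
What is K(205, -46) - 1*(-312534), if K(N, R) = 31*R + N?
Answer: 311313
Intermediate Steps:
K(N, R) = N + 31*R
K(205, -46) - 1*(-312534) = (205 + 31*(-46)) - 1*(-312534) = (205 - 1426) + 312534 = -1221 + 312534 = 311313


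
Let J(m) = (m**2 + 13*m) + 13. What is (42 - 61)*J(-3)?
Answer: 323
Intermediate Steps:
J(m) = 13 + m**2 + 13*m
(42 - 61)*J(-3) = (42 - 61)*(13 + (-3)**2 + 13*(-3)) = -19*(13 + 9 - 39) = -19*(-17) = 323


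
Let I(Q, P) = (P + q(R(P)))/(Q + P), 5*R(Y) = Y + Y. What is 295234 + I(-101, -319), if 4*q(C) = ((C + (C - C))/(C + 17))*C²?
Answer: 1714215707657/5806500 ≈ 2.9522e+5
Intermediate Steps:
R(Y) = 2*Y/5 (R(Y) = (Y + Y)/5 = (2*Y)/5 = 2*Y/5)
q(C) = C³/(4*(17 + C)) (q(C) = (((C + (C - C))/(C + 17))*C²)/4 = (((C + 0)/(17 + C))*C²)/4 = ((C/(17 + C))*C²)/4 = (C³/(17 + C))/4 = C³/(4*(17 + C)))
I(Q, P) = (P + 2*P³/(125*(17 + 2*P/5)))/(P + Q) (I(Q, P) = (P + (2*P/5)³/(4*(17 + 2*P/5)))/(Q + P) = (P + (8*P³/125)/(4*(17 + 2*P/5)))/(P + Q) = (P + 2*P³/(125*(17 + 2*P/5)))/(P + Q))
295234 + I(-101, -319) = 295234 + (1/25)*(-319)*(2125 + 2*(-319)² + 50*(-319))/((85 + 2*(-319))*(-319 - 101)) = 295234 + (1/25)*(-319)*(2125 + 2*101761 - 15950)/((85 - 638)*(-420)) = 295234 + (1/25)*(-319)*(-1/420)*(2125 + 203522 - 15950)/(-553) = 295234 + (1/25)*(-319)*(-1/553)*(-1/420)*189697 = 295234 - 60513343/5806500 = 1714215707657/5806500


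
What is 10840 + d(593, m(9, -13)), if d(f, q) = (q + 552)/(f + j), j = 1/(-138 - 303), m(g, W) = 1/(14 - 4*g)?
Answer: 62370736823/5753264 ≈ 10841.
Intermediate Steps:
j = -1/441 (j = 1/(-441) = -1/441 ≈ -0.0022676)
d(f, q) = (552 + q)/(-1/441 + f) (d(f, q) = (q + 552)/(f - 1/441) = (552 + q)/(-1/441 + f))
10840 + d(593, m(9, -13)) = 10840 + 441*(552 - 1/(-14 + 4*9))/(-1 + 441*593) = 10840 + 441*(552 - 1/(-14 + 36))/(-1 + 261513) = 10840 + 441*(552 - 1/22)/261512 = 10840 + 441*(1/261512)*(552 - 1*1/22) = 10840 + 441*(1/261512)*(552 - 1/22) = 10840 + 441*(1/261512)*(12143/22) = 10840 + 5355063/5753264 = 62370736823/5753264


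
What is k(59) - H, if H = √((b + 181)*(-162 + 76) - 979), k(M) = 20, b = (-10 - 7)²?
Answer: 20 - I*√41399 ≈ 20.0 - 203.47*I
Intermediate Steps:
b = 289 (b = (-17)² = 289)
H = I*√41399 (H = √((289 + 181)*(-162 + 76) - 979) = √(470*(-86) - 979) = √(-40420 - 979) = √(-41399) = I*√41399 ≈ 203.47*I)
k(59) - H = 20 - I*√41399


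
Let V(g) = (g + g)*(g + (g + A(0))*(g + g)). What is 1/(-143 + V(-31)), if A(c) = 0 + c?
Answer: -1/117385 ≈ -8.5190e-6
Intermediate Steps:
A(c) = c
V(g) = 2*g*(g + 2*g²) (V(g) = (g + g)*(g + (g + 0)*(g + g)) = (2*g)*(g + g*(2*g)) = (2*g)*(g + 2*g²) = 2*g*(g + 2*g²))
1/(-143 + V(-31)) = 1/(-143 + (-31)²*(2 + 4*(-31))) = 1/(-143 + 961*(2 - 124)) = 1/(-143 + 961*(-122)) = 1/(-143 - 117242) = 1/(-117385) = -1/117385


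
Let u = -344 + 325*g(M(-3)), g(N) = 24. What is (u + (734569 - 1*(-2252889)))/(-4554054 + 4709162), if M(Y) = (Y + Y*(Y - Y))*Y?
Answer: 1497457/77554 ≈ 19.309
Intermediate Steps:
M(Y) = Y² (M(Y) = (Y + Y*0)*Y = (Y + 0)*Y = Y*Y = Y²)
u = 7456 (u = -344 + 325*24 = -344 + 7800 = 7456)
(u + (734569 - 1*(-2252889)))/(-4554054 + 4709162) = (7456 + (734569 - 1*(-2252889)))/(-4554054 + 4709162) = (7456 + (734569 + 2252889))/155108 = (7456 + 2987458)*(1/155108) = 2994914*(1/155108) = 1497457/77554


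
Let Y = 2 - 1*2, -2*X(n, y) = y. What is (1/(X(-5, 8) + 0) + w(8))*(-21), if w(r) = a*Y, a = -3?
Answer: 21/4 ≈ 5.2500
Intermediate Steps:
X(n, y) = -y/2
Y = 0 (Y = 2 - 2 = 0)
w(r) = 0 (w(r) = -3*0 = 0)
(1/(X(-5, 8) + 0) + w(8))*(-21) = (1/(-½*8 + 0) + 0)*(-21) = (1/(-4 + 0) + 0)*(-21) = (1/(-4) + 0)*(-21) = (-¼ + 0)*(-21) = -¼*(-21) = 21/4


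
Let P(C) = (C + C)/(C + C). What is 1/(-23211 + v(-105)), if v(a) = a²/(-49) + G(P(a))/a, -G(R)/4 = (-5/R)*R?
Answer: -21/492160 ≈ -4.2669e-5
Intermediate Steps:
P(C) = 1 (P(C) = (2*C)/((2*C)) = (2*C)*(1/(2*C)) = 1)
G(R) = 20 (G(R) = -4*(-5/R)*R = -4*(-5) = 20)
v(a) = 20/a - a²/49 (v(a) = a²/(-49) + 20/a = a²*(-1/49) + 20/a = -a²/49 + 20/a = 20/a - a²/49)
1/(-23211 + v(-105)) = 1/(-23211 + (1/49)*(980 - 1*(-105)³)/(-105)) = 1/(-23211 + (1/49)*(-1/105)*(980 - 1*(-1157625))) = 1/(-23211 + (1/49)*(-1/105)*(980 + 1157625)) = 1/(-23211 + (1/49)*(-1/105)*1158605) = 1/(-23211 - 4729/21) = 1/(-492160/21) = -21/492160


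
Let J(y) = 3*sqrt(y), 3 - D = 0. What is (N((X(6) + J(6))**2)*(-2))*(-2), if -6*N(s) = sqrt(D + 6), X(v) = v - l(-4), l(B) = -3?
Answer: -2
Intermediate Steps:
D = 3 (D = 3 - 1*0 = 3 + 0 = 3)
X(v) = 3 + v (X(v) = v - 1*(-3) = v + 3 = 3 + v)
N(s) = -1/2 (N(s) = -sqrt(3 + 6)/6 = -sqrt(9)/6 = -1/6*3 = -1/2)
(N((X(6) + J(6))**2)*(-2))*(-2) = -1/2*(-2)*(-2) = 1*(-2) = -2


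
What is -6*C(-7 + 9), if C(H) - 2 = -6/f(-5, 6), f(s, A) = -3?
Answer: -24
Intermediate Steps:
C(H) = 4 (C(H) = 2 - 6/(-3) = 2 - 6*(-⅓) = 2 + 2 = 4)
-6*C(-7 + 9) = -6*4 = -24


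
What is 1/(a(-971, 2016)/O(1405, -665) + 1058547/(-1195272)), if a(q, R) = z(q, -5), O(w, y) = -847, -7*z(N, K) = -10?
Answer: -2362255896/2096025961 ≈ -1.1270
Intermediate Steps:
z(N, K) = 10/7 (z(N, K) = -⅐*(-10) = 10/7)
a(q, R) = 10/7
1/(a(-971, 2016)/O(1405, -665) + 1058547/(-1195272)) = 1/((10/7)/(-847) + 1058547/(-1195272)) = 1/((10/7)*(-1/847) + 1058547*(-1/1195272)) = 1/(-10/5929 - 352849/398424) = 1/(-2096025961/2362255896) = -2362255896/2096025961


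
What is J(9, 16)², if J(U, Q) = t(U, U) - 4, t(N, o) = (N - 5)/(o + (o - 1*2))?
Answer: 225/16 ≈ 14.063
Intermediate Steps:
t(N, o) = (-5 + N)/(-2 + 2*o) (t(N, o) = (-5 + N)/(o + (o - 2)) = (-5 + N)/(o + (-2 + o)) = (-5 + N)/(-2 + 2*o))
J(U, Q) = -4 + (-5 + U)/(2*(-1 + U)) (J(U, Q) = (-5 + U)/(2*(-1 + U)) - 4 = -4 + (-5 + U)/(2*(-1 + U)))
J(9, 16)² = ((3 - 7*9)/(2*(-1 + 9)))² = ((½)*(3 - 63)/8)² = ((½)*(⅛)*(-60))² = (-15/4)² = 225/16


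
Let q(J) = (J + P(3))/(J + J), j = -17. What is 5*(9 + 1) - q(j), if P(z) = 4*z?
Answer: 1695/34 ≈ 49.853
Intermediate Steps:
q(J) = (12 + J)/(2*J) (q(J) = (J + 4*3)/(J + J) = (J + 12)/((2*J)) = (12 + J)*(1/(2*J)) = (12 + J)/(2*J))
5*(9 + 1) - q(j) = 5*(9 + 1) - (12 - 17)/(2*(-17)) = 5*10 - (-1)*(-5)/(2*17) = 50 - 1*5/34 = 50 - 5/34 = 1695/34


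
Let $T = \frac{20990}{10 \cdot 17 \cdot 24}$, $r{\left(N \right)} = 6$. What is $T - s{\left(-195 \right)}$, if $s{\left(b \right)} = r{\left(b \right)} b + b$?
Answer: $\frac{559019}{408} \approx 1370.1$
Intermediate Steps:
$T = \frac{2099}{408}$ ($T = \frac{20990}{170 \cdot 24} = \frac{20990}{4080} = 20990 \cdot \frac{1}{4080} = \frac{2099}{408} \approx 5.1446$)
$s{\left(b \right)} = 7 b$ ($s{\left(b \right)} = 6 b + b = 7 b$)
$T - s{\left(-195 \right)} = \frac{2099}{408} - 7 \left(-195\right) = \frac{2099}{408} - -1365 = \frac{2099}{408} + 1365 = \frac{559019}{408}$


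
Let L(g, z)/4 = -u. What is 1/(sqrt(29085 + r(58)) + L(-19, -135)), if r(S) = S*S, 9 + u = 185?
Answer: -704/463167 - sqrt(32449)/463167 ≈ -0.0019089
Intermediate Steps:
u = 176 (u = -9 + 185 = 176)
r(S) = S**2
L(g, z) = -704 (L(g, z) = 4*(-1*176) = 4*(-176) = -704)
1/(sqrt(29085 + r(58)) + L(-19, -135)) = 1/(sqrt(29085 + 58**2) - 704) = 1/(sqrt(29085 + 3364) - 704) = 1/(sqrt(32449) - 704) = 1/(-704 + sqrt(32449))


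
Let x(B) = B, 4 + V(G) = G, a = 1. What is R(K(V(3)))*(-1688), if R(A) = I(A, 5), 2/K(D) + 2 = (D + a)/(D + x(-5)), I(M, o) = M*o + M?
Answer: 10128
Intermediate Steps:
I(M, o) = M + M*o
V(G) = -4 + G
K(D) = 2/(-2 + (1 + D)/(-5 + D)) (K(D) = 2/(-2 + (D + 1)/(D - 5)) = 2/(-2 + (1 + D)/(-5 + D)))
R(A) = 6*A (R(A) = A*(1 + 5) = A*6 = 6*A)
R(K(V(3)))*(-1688) = (6*(2*(5 - (-4 + 3))/(-11 + (-4 + 3))))*(-1688) = (6*(2*(5 - 1*(-1))/(-11 - 1)))*(-1688) = (6*(2*(5 + 1)/(-12)))*(-1688) = (6*(2*(-1/12)*6))*(-1688) = (6*(-1))*(-1688) = -6*(-1688) = 10128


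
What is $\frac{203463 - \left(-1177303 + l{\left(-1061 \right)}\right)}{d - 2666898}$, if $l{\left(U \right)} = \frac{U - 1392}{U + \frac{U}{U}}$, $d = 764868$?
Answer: $- \frac{1463609507}{2016151800} \approx -0.72594$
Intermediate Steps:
$l{\left(U \right)} = \frac{-1392 + U}{1 + U}$ ($l{\left(U \right)} = \frac{-1392 + U}{U + 1} = \frac{-1392 + U}{1 + U}$)
$\frac{203463 - \left(-1177303 + l{\left(-1061 \right)}\right)}{d - 2666898} = \frac{203463 + \left(1177303 - \frac{-1392 - 1061}{1 - 1061}\right)}{764868 - 2666898} = \frac{203463 + \left(1177303 - \frac{1}{-1060} \left(-2453\right)\right)}{-1902030} = \left(203463 + \left(1177303 - \left(- \frac{1}{1060}\right) \left(-2453\right)\right)\right) \left(- \frac{1}{1902030}\right) = \left(203463 + \left(1177303 - \frac{2453}{1060}\right)\right) \left(- \frac{1}{1902030}\right) = \left(203463 + \frac{1247938727}{1060}\right) \left(- \frac{1}{1902030}\right) = \frac{1463609507}{1060} \left(- \frac{1}{1902030}\right) = - \frac{1463609507}{2016151800}$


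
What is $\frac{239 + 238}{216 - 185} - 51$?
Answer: $- \frac{1104}{31} \approx -35.613$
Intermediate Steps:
$\frac{239 + 238}{216 - 185} - 51 = \frac{477}{31} - 51 = - \frac{1104}{31}$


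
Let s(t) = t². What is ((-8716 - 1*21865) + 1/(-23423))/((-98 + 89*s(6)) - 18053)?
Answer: 716298764/350103581 ≈ 2.0460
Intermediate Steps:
((-8716 - 1*21865) + 1/(-23423))/((-98 + 89*s(6)) - 18053) = ((-8716 - 1*21865) + 1/(-23423))/((-98 + 89*6²) - 18053) = ((-8716 - 21865) - 1/23423)/((-98 + 89*36) - 18053) = (-30581 - 1/23423)/((-98 + 3204) - 18053) = -716298764/(23423*(3106 - 18053)) = -716298764/23423/(-14947) = -716298764/23423*(-1/14947) = 716298764/350103581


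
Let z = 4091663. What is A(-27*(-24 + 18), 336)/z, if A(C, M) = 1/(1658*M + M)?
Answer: 1/2280791156112 ≈ 4.3844e-13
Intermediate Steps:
A(C, M) = 1/(1659*M)
A(-27*(-24 + 18), 336)/z = ((1/1659)/336)/4091663 = ((1/1659)*(1/336))*(1/4091663) = (1/557424)*(1/4091663) = 1/2280791156112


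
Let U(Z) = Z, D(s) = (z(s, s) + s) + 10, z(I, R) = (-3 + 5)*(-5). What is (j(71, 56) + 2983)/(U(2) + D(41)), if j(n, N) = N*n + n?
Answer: 7030/43 ≈ 163.49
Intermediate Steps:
j(n, N) = n + N*n
z(I, R) = -10 (z(I, R) = 2*(-5) = -10)
D(s) = s (D(s) = (-10 + s) + 10 = s)
(j(71, 56) + 2983)/(U(2) + D(41)) = (71*(1 + 56) + 2983)/(2 + 41) = (71*57 + 2983)/43 = (4047 + 2983)*(1/43) = 7030*(1/43) = 7030/43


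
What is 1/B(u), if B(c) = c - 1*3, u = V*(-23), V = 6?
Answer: -1/141 ≈ -0.0070922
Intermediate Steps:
u = -138 (u = 6*(-23) = -138)
B(c) = -3 + c (B(c) = c - 3 = -3 + c)
1/B(u) = 1/(-3 - 138) = 1/(-141) = -1/141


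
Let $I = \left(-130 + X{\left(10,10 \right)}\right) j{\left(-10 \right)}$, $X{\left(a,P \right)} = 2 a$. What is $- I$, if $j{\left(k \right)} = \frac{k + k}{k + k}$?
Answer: $110$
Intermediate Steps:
$j{\left(k \right)} = 1$ ($j{\left(k \right)} = \frac{2 k}{2 k} = 2 k \frac{1}{2 k} = 1$)
$I = -110$ ($I = \left(-130 + 2 \cdot 10\right) 1 = \left(-130 + 20\right) 1 = \left(-110\right) 1 = -110$)
$- I = \left(-1\right) \left(-110\right) = 110$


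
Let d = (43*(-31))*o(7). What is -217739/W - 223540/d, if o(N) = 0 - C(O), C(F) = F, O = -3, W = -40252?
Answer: 9868670341/160967748 ≈ 61.308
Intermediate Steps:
o(N) = 3 (o(N) = 0 - 1*(-3) = 0 + 3 = 3)
d = -3999 (d = (43*(-31))*3 = -1333*3 = -3999)
-217739/W - 223540/d = -217739/(-40252) - 223540/(-3999) = -217739*(-1/40252) - 223540*(-1/3999) = 217739/40252 + 223540/3999 = 9868670341/160967748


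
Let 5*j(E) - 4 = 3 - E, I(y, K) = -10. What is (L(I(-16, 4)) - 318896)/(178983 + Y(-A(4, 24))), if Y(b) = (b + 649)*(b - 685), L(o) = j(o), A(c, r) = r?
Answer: 1594463/1320710 ≈ 1.2073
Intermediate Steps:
j(E) = 7/5 - E/5 (j(E) = 4/5 + (3 - E)/5 = 4/5 + (3/5 - E/5) = 7/5 - E/5)
L(o) = 7/5 - o/5
Y(b) = (-685 + b)*(649 + b) (Y(b) = (649 + b)*(-685 + b) = (-685 + b)*(649 + b))
(L(I(-16, 4)) - 318896)/(178983 + Y(-A(4, 24))) = ((7/5 - 1/5*(-10)) - 318896)/(178983 + (-444565 + (-1*24)**2 - (-36)*24)) = ((7/5 + 2) - 318896)/(178983 + (-444565 + (-24)**2 - 36*(-24))) = (17/5 - 318896)/(178983 + (-444565 + 576 + 864)) = -1594463/(5*(178983 - 443125)) = -1594463/5/(-264142) = -1594463/5*(-1/264142) = 1594463/1320710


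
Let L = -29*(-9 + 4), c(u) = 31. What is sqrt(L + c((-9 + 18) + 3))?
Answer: 4*sqrt(11) ≈ 13.266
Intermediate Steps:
L = 145 (L = -29*(-5) = 145)
sqrt(L + c((-9 + 18) + 3)) = sqrt(145 + 31) = sqrt(176) = 4*sqrt(11)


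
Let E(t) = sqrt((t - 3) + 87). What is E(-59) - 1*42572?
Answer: -42567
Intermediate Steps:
E(t) = sqrt(84 + t) (E(t) = sqrt((-3 + t) + 87) = sqrt(84 + t))
E(-59) - 1*42572 = sqrt(84 - 59) - 1*42572 = sqrt(25) - 42572 = 5 - 42572 = -42567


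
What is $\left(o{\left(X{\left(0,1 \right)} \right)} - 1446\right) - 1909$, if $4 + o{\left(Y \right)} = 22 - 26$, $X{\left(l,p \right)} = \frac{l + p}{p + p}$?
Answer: $-3363$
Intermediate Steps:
$X{\left(l,p \right)} = \frac{l + p}{2 p}$
$o{\left(Y \right)} = -8$ ($o{\left(Y \right)} = -4 + \left(22 - 26\right) = -4 - 4 = -8$)
$\left(o{\left(X{\left(0,1 \right)} \right)} - 1446\right) - 1909 = \left(-8 - 1446\right) - 1909 = -1454 - 1909 = -3363$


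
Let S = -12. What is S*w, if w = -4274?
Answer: 51288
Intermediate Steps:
S*w = -12*(-4274) = 51288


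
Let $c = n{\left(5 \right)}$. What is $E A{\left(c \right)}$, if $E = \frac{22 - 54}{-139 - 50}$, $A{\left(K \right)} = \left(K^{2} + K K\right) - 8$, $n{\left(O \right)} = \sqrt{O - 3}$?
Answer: $- \frac{128}{189} \approx -0.67725$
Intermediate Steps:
$n{\left(O \right)} = \sqrt{-3 + O}$
$c = \sqrt{2}$ ($c = \sqrt{-3 + 5} = \sqrt{2} \approx 1.4142$)
$A{\left(K \right)} = -8 + 2 K^{2}$ ($A{\left(K \right)} = \left(K^{2} + K^{2}\right) - 8 = 2 K^{2} - 8 = -8 + 2 K^{2}$)
$E = \frac{32}{189}$ ($E = - \frac{32}{-189} = \left(-32\right) \left(- \frac{1}{189}\right) = \frac{32}{189} \approx 0.16931$)
$E A{\left(c \right)} = \frac{32 \left(-8 + 2 \left(\sqrt{2}\right)^{2}\right)}{189} = \frac{32 \left(-8 + 2 \cdot 2\right)}{189} = \frac{32 \left(-8 + 4\right)}{189} = \frac{32}{189} \left(-4\right) = - \frac{128}{189}$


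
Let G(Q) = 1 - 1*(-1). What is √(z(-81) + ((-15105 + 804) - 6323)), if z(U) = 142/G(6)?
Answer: I*√20553 ≈ 143.36*I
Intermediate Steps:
G(Q) = 2 (G(Q) = 1 + 1 = 2)
z(U) = 71 (z(U) = 142/2 = 142*(½) = 71)
√(z(-81) + ((-15105 + 804) - 6323)) = √(71 + ((-15105 + 804) - 6323)) = √(71 + (-14301 - 6323)) = √(71 - 20624) = √(-20553) = I*√20553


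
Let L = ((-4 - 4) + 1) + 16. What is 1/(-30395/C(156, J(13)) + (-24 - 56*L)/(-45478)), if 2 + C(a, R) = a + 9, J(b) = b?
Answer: -3706457/691108873 ≈ -0.0053631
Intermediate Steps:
L = 9 (L = (-8 + 1) + 16 = -7 + 16 = 9)
C(a, R) = 7 + a (C(a, R) = -2 + (a + 9) = -2 + (9 + a) = 7 + a)
1/(-30395/C(156, J(13)) + (-24 - 56*L)/(-45478)) = 1/(-30395/(7 + 156) + (-24 - 56*9)/(-45478)) = 1/(-30395/163 + (-24 - 504)*(-1/45478)) = 1/(-30395*1/163 - 528*(-1/45478)) = 1/(-30395/163 + 264/22739) = 1/(-691108873/3706457) = -3706457/691108873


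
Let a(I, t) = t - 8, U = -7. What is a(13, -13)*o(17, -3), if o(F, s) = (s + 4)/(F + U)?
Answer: -21/10 ≈ -2.1000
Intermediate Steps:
o(F, s) = (4 + s)/(-7 + F) (o(F, s) = (s + 4)/(F - 7) = (4 + s)/(-7 + F))
a(I, t) = -8 + t
a(13, -13)*o(17, -3) = (-8 - 13)*((4 - 3)/(-7 + 17)) = -21/10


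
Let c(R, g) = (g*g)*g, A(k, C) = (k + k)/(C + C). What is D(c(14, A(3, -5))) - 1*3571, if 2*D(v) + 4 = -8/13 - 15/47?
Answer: -4366777/1222 ≈ -3573.5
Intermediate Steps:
A(k, C) = k/C (A(k, C) = (2*k)/((2*C)) = (2*k)*(1/(2*C)) = k/C)
c(R, g) = g³ (c(R, g) = g²*g = g³)
D(v) = -3015/1222 (D(v) = -2 + (-8/13 - 15/47)/2 = -2 + (½)*(-571/611) = -2 - 571/1222 = -3015/1222)
D(c(14, A(3, -5))) - 1*3571 = -3015/1222 - 1*3571 = -3015/1222 - 3571 = -4366777/1222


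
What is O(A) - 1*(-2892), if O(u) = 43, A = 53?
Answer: 2935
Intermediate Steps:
O(A) - 1*(-2892) = 43 - 1*(-2892) = 43 + 2892 = 2935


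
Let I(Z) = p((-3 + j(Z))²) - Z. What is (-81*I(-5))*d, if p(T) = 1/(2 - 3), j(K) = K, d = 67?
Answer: -21708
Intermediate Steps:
p(T) = -1 (p(T) = 1/(-1) = -1)
I(Z) = -1 - Z
(-81*I(-5))*d = -81*(-1 - 1*(-5))*67 = -81*(-1 + 5)*67 = -81*4*67 = -324*67 = -21708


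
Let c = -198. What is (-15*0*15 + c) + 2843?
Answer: 2645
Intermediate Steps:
(-15*0*15 + c) + 2843 = (-15*0*15 - 198) + 2843 = (0*15 - 198) + 2843 = (0 - 198) + 2843 = -198 + 2843 = 2645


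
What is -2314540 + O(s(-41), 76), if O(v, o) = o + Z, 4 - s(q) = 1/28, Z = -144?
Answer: -2314608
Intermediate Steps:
s(q) = 111/28 (s(q) = 4 - 1/28 = 111/28)
O(v, o) = -144 + o (O(v, o) = o - 144 = -144 + o)
-2314540 + O(s(-41), 76) = -2314540 + (-144 + 76) = -2314540 - 68 = -2314608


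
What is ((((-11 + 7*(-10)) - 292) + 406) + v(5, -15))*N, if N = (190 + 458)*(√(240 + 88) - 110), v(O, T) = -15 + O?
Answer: -1639440 + 29808*√82 ≈ -1.3695e+6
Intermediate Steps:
N = -71280 + 1296*√82 (N = 648*(√328 - 110) = 648*(2*√82 - 110) = 648*(-110 + 2*√82) = -71280 + 1296*√82 ≈ -59544.)
((((-11 + 7*(-10)) - 292) + 406) + v(5, -15))*N = ((((-11 + 7*(-10)) - 292) + 406) + (-15 + 5))*(-71280 + 1296*√82) = ((((-11 - 70) - 292) + 406) - 10)*(-71280 + 1296*√82) = (((-81 - 292) + 406) - 10)*(-71280 + 1296*√82) = ((-373 + 406) - 10)*(-71280 + 1296*√82) = (33 - 10)*(-71280 + 1296*√82) = 23*(-71280 + 1296*√82) = -1639440 + 29808*√82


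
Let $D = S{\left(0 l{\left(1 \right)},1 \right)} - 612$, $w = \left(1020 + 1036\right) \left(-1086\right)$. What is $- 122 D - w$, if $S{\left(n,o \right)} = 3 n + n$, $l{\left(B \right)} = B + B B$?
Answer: $2307480$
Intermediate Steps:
$w = -2232816$ ($w = 2056 \left(-1086\right) = -2232816$)
$l{\left(B \right)} = B + B^{2}$
$S{\left(n,o \right)} = 4 n$
$D = -612$ ($D = 4 \cdot 0 \cdot 1 \left(1 + 1\right) - 612 = 4 \cdot 0 \cdot 1 \cdot 2 - 612 = 4 \cdot 0 \cdot 2 - 612 = 4 \cdot 0 - 612 = 0 - 612 = -612$)
$- 122 D - w = \left(-122\right) \left(-612\right) - -2232816 = 74664 + 2232816 = 2307480$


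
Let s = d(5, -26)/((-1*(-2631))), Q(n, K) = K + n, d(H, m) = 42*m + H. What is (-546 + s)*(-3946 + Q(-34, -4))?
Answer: 1909150064/877 ≈ 2.1769e+6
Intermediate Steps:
d(H, m) = H + 42*m
s = -1087/2631 (s = (5 + 42*(-26))/((-1*(-2631))) = (5 - 1092)/2631 = -1087*1/2631 = -1087/2631 ≈ -0.41315)
(-546 + s)*(-3946 + Q(-34, -4)) = (-546 - 1087/2631)*(-3946 + (-4 - 34)) = -1437613*(-3946 - 38)/2631 = -1437613/2631*(-3984) = 1909150064/877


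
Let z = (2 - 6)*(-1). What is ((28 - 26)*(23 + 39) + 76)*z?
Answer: 800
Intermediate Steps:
z = 4 (z = -4*(-1) = 4)
((28 - 26)*(23 + 39) + 76)*z = ((28 - 26)*(23 + 39) + 76)*4 = (2*62 + 76)*4 = (124 + 76)*4 = 200*4 = 800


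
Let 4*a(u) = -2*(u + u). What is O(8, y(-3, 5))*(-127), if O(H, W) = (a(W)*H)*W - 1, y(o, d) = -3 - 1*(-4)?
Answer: 1143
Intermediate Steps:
a(u) = -u (a(u) = (-2*(u + u))/4 = (-4*u)/4 = -u)
y(o, d) = 1 (y(o, d) = -3 + 4 = 1)
O(H, W) = -1 - H*W**2 (O(H, W) = ((-W)*H)*W - 1 = (-H*W)*W - 1 = -H*W**2 - 1 = -1 - H*W**2)
O(8, y(-3, 5))*(-127) = (-1 - 1*8*1**2)*(-127) = (-1 - 1*8*1)*(-127) = (-1 - 8)*(-127) = -9*(-127) = 1143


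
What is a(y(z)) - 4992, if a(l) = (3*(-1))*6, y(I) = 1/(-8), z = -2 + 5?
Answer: -5010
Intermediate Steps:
z = 3
y(I) = -⅛
a(l) = -18 (a(l) = -3*6 = -18)
a(y(z)) - 4992 = -18 - 4992 = -5010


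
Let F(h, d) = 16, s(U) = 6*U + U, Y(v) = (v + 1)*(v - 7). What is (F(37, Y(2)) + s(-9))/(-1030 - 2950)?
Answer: 47/3980 ≈ 0.011809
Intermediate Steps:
Y(v) = (1 + v)*(-7 + v)
s(U) = 7*U
(F(37, Y(2)) + s(-9))/(-1030 - 2950) = (16 + 7*(-9))/(-1030 - 2950) = (16 - 63)/(-3980) = -47*(-1/3980) = 47/3980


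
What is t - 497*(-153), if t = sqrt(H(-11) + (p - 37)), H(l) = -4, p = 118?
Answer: 76041 + sqrt(77) ≈ 76050.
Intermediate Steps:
t = sqrt(77) (t = sqrt(-4 + (118 - 37)) = sqrt(-4 + 81) = sqrt(77) ≈ 8.7750)
t - 497*(-153) = sqrt(77) - 497*(-153) = sqrt(77) + 76041 = 76041 + sqrt(77)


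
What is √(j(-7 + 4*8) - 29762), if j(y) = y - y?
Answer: I*√29762 ≈ 172.52*I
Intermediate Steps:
j(y) = 0
√(j(-7 + 4*8) - 29762) = √(0 - 29762) = √(-29762) = I*√29762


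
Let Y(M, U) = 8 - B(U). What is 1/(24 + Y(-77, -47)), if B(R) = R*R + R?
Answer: -1/2130 ≈ -0.00046948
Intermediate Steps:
B(R) = R + R² (B(R) = R² + R = R + R²)
Y(M, U) = 8 - U*(1 + U)
1/(24 + Y(-77, -47)) = 1/(24 + (8 - 1*(-47)*(1 - 47))) = 1/(24 + (8 - 1*(-47)*(-46))) = 1/(24 + (8 - 2162)) = 1/(24 - 2154) = 1/(-2130) = -1/2130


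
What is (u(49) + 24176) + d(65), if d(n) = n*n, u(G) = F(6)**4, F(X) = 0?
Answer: 28401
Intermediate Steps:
u(G) = 0 (u(G) = 0**4 = 0)
d(n) = n**2
(u(49) + 24176) + d(65) = (0 + 24176) + 65**2 = 24176 + 4225 = 28401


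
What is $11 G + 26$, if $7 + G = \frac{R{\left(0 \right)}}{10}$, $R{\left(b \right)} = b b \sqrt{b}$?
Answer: $-51$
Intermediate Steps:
$R{\left(b \right)} = b^{\frac{5}{2}}$ ($R{\left(b \right)} = b b^{\frac{3}{2}} = b^{\frac{5}{2}}$)
$G = -7$ ($G = -7 + \frac{0^{\frac{5}{2}}}{10} = -7 + 0 \cdot \frac{1}{10} = -7 + 0 = -7$)
$11 G + 26 = 11 \left(-7\right) + 26 = -77 + 26 = -51$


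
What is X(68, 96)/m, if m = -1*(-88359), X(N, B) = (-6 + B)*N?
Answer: 2040/29453 ≈ 0.069263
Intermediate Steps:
X(N, B) = N*(-6 + B)
m = 88359
X(68, 96)/m = (68*(-6 + 96))/88359 = (68*90)*(1/88359) = 6120*(1/88359) = 2040/29453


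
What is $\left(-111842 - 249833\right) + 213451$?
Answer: $-148224$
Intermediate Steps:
$\left(-111842 - 249833\right) + 213451 = -361675 + 213451 = -148224$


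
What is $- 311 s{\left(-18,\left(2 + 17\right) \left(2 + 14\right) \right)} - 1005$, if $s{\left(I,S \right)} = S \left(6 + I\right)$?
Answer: $1133523$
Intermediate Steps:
$- 311 s{\left(-18,\left(2 + 17\right) \left(2 + 14\right) \right)} - 1005 = - 311 \left(2 + 17\right) \left(2 + 14\right) \left(6 - 18\right) - 1005 = - 311 \cdot 19 \cdot 16 \left(-12\right) - 1005 = - 311 \cdot 304 \left(-12\right) - 1005 = \left(-311\right) \left(-3648\right) - 1005 = 1134528 - 1005 = 1133523$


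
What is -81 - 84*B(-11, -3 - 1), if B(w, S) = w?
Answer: 843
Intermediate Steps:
-81 - 84*B(-11, -3 - 1) = -81 - 84*(-11) = -81 + 924 = 843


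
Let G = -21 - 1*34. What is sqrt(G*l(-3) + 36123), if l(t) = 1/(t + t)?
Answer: sqrt(1300758)/6 ≈ 190.08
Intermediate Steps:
l(t) = 1/(2*t)
G = -55 (G = -21 - 34 = -55)
sqrt(G*l(-3) + 36123) = sqrt(-55/(2*(-3)) + 36123) = sqrt(-55*(-1)/(2*3) + 36123) = sqrt(-55*(-1/6) + 36123) = sqrt(55/6 + 36123) = sqrt(216793/6) = sqrt(1300758)/6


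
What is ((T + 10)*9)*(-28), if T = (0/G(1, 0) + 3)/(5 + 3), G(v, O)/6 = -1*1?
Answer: -5229/2 ≈ -2614.5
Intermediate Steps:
G(v, O) = -6 (G(v, O) = 6*(-1*1) = 6*(-1) = -6)
T = 3/8 (T = (0/(-6) + 3)/(5 + 3) = (0*(-1/6) + 3)/8 = (0 + 3)*(1/8) = 3*(1/8) = 3/8 ≈ 0.37500)
((T + 10)*9)*(-28) = ((3/8 + 10)*9)*(-28) = ((83/8)*9)*(-28) = (747/8)*(-28) = -5229/2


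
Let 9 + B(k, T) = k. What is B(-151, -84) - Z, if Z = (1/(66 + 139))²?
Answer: -6724001/42025 ≈ -160.00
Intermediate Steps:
B(k, T) = -9 + k
Z = 1/42025 (Z = (1/205)² = 1/42025 ≈ 2.3795e-5)
B(-151, -84) - Z = (-9 - 151) - 1*1/42025 = -160 - 1/42025 = -6724001/42025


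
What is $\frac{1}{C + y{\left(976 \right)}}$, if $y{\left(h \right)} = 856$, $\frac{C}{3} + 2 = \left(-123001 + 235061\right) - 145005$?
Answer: $- \frac{1}{97985} \approx -1.0206 \cdot 10^{-5}$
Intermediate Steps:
$C = -98841$ ($C = -6 + 3 \left(\left(-123001 + 235061\right) - 145005\right) = -6 + 3 \left(112060 - 145005\right) = -6 + 3 \left(-32945\right) = -6 - 98835 = -98841$)
$\frac{1}{C + y{\left(976 \right)}} = \frac{1}{-98841 + 856} = \frac{1}{-97985} = - \frac{1}{97985}$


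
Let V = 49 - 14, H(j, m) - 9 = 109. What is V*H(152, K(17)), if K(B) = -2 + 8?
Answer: 4130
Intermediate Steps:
K(B) = 6
H(j, m) = 118 (H(j, m) = 9 + 109 = 118)
V = 35
V*H(152, K(17)) = 35*118 = 4130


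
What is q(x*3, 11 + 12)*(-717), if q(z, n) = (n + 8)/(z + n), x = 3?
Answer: -22227/32 ≈ -694.59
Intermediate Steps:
q(z, n) = (8 + n)/(n + z)
q(x*3, 11 + 12)*(-717) = ((8 + (11 + 12))/((11 + 12) + 3*3))*(-717) = ((8 + 23)/(23 + 9))*(-717) = (31/32)*(-717) = -22227/32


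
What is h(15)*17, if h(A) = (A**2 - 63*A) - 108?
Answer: -14076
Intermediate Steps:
h(A) = -108 + A**2 - 63*A
h(15)*17 = (-108 + 15**2 - 63*15)*17 = (-108 + 225 - 945)*17 = -828*17 = -14076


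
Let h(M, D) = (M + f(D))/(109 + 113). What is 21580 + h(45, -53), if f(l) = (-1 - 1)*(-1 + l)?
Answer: 1596971/74 ≈ 21581.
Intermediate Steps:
f(l) = 2 - 2*l (f(l) = -2*(-1 + l) = 2 - 2*l)
h(M, D) = 1/111 - D/111 + M/222 (h(M, D) = (M + (2 - 2*D))/(109 + 113) = (2 + M - 2*D)/222 = (2 + M - 2*D)*(1/222) = 1/111 - D/111 + M/222)
21580 + h(45, -53) = 21580 + (1/111 - 1/111*(-53) + (1/222)*45) = 21580 + (1/111 + 53/111 + 15/74) = 21580 + 51/74 = 1596971/74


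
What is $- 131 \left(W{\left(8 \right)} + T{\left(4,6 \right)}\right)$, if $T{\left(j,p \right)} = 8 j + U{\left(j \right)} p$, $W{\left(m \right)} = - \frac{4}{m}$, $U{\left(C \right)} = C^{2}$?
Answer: $- \frac{33405}{2} \approx -16703.0$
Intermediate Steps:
$T{\left(j,p \right)} = 8 j + p j^{2}$ ($T{\left(j,p \right)} = 8 j + j^{2} p = 8 j + p j^{2}$)
$- 131 \left(W{\left(8 \right)} + T{\left(4,6 \right)}\right) = - 131 \left(- \frac{4}{8} + 4 \left(8 + 4 \cdot 6\right)\right) = - 131 \left(\left(-4\right) \frac{1}{8} + 4 \left(8 + 24\right)\right) = - 131 \left(- \frac{1}{2} + 4 \cdot 32\right) = - 131 \left(- \frac{1}{2} + 128\right) = \left(-131\right) \frac{255}{2} = - \frac{33405}{2}$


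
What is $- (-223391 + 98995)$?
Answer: $124396$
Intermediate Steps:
$- (-223391 + 98995) = \left(-1\right) \left(-124396\right) = 124396$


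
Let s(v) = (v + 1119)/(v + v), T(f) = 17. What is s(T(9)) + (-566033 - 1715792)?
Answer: -38790457/17 ≈ -2.2818e+6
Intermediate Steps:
s(v) = (1119 + v)/(2*v) (s(v) = (1119 + v)/((2*v)) = (1119 + v)*(1/(2*v)) = (1119 + v)/(2*v))
s(T(9)) + (-566033 - 1715792) = (½)*(1119 + 17)/17 + (-566033 - 1715792) = (½)*(1/17)*1136 - 2281825 = 568/17 - 2281825 = -38790457/17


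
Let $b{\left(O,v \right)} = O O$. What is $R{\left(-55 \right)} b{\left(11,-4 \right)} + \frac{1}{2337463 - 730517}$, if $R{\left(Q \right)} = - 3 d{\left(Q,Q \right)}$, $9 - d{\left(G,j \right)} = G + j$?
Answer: $- \frac{69415246361}{1606946} \approx -43197.0$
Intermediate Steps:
$d{\left(G,j \right)} = 9 - G - j$ ($d{\left(G,j \right)} = 9 - \left(G + j\right) = 9 - G - j$)
$R{\left(Q \right)} = -27 + 6 Q$ ($R{\left(Q \right)} = - 3 \left(9 - Q - Q\right) = - 3 \left(9 - 2 Q\right) = -27 + 6 Q$)
$b{\left(O,v \right)} = O^{2}$
$R{\left(-55 \right)} b{\left(11,-4 \right)} + \frac{1}{2337463 - 730517} = \left(-27 + 6 \left(-55\right)\right) 11^{2} + \frac{1}{2337463 - 730517} = \left(-27 - 330\right) 121 + \frac{1}{1606946} = \left(-357\right) 121 + \frac{1}{1606946} = -43197 + \frac{1}{1606946} = - \frac{69415246361}{1606946}$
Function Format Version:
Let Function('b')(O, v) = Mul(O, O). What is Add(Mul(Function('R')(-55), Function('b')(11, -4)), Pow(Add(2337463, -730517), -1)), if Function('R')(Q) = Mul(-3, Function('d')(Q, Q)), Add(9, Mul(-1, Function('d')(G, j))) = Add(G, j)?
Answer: Rational(-69415246361, 1606946) ≈ -43197.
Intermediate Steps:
Function('d')(G, j) = Add(9, Mul(-1, G), Mul(-1, j)) (Function('d')(G, j) = Add(9, Mul(-1, Add(G, j))) = Add(9, Add(Mul(-1, G), Mul(-1, j))) = Add(9, Mul(-1, G), Mul(-1, j)))
Function('R')(Q) = Add(-27, Mul(6, Q)) (Function('R')(Q) = Mul(-3, Add(9, Mul(-1, Q), Mul(-1, Q))) = Mul(-3, Add(9, Mul(-2, Q))) = Add(-27, Mul(6, Q)))
Function('b')(O, v) = Pow(O, 2)
Add(Mul(Function('R')(-55), Function('b')(11, -4)), Pow(Add(2337463, -730517), -1)) = Add(Mul(Add(-27, Mul(6, -55)), Pow(11, 2)), Pow(Add(2337463, -730517), -1)) = Add(Mul(Add(-27, -330), 121), Pow(1606946, -1)) = Add(Mul(-357, 121), Rational(1, 1606946)) = Add(-43197, Rational(1, 1606946)) = Rational(-69415246361, 1606946)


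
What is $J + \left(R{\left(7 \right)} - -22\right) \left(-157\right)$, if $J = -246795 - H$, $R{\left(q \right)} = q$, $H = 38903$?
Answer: $-290251$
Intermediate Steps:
$J = -285698$ ($J = -246795 - 38903 = -285698$)
$J + \left(R{\left(7 \right)} - -22\right) \left(-157\right) = -285698 + \left(7 - -22\right) \left(-157\right) = -285698 + \left(7 + \left(-137 + 159\right)\right) \left(-157\right) = -285698 + \left(7 + 22\right) \left(-157\right) = -285698 + 29 \left(-157\right) = -285698 - 4553 = -290251$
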